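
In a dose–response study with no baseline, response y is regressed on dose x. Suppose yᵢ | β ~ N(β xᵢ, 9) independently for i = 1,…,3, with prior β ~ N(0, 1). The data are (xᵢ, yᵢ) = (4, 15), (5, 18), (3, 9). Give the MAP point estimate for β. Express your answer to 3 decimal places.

log p(β | y) = −Σ(yᵢ − βxᵢ)²/(2·9) − β²/(2·1) + const.
Setting the derivative to zero: Σxᵢ(yᵢ − βxᵢ)/9 − β/1 = 0, so β = Σxᵢyᵢ / (Σxᵢ² + σ²/τ²).
Σxᵢyᵢ = 4·15 + 5·18 + 3·9 = 177; Σxᵢ² = 50; σ²/τ² = 9.
β̂_MAP = 177 / (50 + 9) = 177/59 ≈ 3.000.

β̂_MAP = 3.000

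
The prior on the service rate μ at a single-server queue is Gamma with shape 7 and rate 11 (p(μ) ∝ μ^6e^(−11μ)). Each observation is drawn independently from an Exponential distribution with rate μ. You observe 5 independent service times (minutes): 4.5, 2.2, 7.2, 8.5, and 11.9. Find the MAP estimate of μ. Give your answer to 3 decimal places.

μ̂_MAP = 0.243

The Exponential(rate=μ) likelihood is ∝ μ^n e^(−μΣtᵢ). Here n = 5 and Σtᵢ = 4.5 + 2.2 + 7.2 + 8.5 + 11.9 = 34.3.
Posterior ∝ μ^6e^(−11μ) · μ^5e^(−34.3μ) = μ^11e^(−45.3μ), i.e. Gamma(12, 45.3).
Mode = (a−1)/b = 11/45.3 ≈ 0.243.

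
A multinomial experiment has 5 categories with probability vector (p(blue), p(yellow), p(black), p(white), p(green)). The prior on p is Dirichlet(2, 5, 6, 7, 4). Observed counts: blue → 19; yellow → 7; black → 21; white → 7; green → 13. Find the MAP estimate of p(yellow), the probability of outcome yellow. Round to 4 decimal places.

MAP estimate of p(yellow) = 0.1279

The posterior is Dirichlet(αᵢ + nᵢ) = Dirichlet(21, 12, 27, 14, 17).
For a Dirichlet(a₁,…,a_K) with all aᵢ > 1, the mode has j-th component (aⱼ − 1)/(Σaᵢ − K).
Here Σaᵢ = 91 and K = 5, so p(yellow) = (12 − 1)/(91 − 5) = 11/86 ≈ 0.1279.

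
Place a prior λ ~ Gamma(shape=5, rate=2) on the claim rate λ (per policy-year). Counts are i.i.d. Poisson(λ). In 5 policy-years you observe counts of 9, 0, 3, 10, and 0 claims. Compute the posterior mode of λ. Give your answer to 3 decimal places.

λ̂_MAP = 3.714

Σxᵢ = 9+0+3+10+0 = 22, with n = 5.
Posterior ∝ λ^4e^(−2λ) · λ^22e^(−5λ) = λ^26e^(−7λ), i.e. Gamma(shape=27, rate=7).
The mode of a Gamma(a, b) with a ≥ 1 (shape–rate) is (a−1)/b = 26/7 ≈ 3.714.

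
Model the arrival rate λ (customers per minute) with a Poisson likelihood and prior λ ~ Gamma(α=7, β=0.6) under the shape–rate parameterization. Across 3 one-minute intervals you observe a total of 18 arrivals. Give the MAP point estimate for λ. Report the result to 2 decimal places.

λ̂_MAP = 6.67

Σxᵢ = 18, n = 3.
Posterior ∝ λ^6e^(−0.6λ) · λ^18e^(−3λ) = λ^24e^(−3.6λ), i.e. Gamma(shape=25, rate=3.6).
The mode of a Gamma(a, b) with a ≥ 1 (shape–rate) is (a−1)/b = 24/3.6 ≈ 6.67.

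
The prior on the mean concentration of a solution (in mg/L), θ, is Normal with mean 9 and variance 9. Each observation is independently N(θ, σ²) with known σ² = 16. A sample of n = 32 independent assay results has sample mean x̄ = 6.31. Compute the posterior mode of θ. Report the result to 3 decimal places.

θ̂_MAP = 6.452

n = 32, x̄ = 6.31.
For a Normal prior and Normal likelihood with known variance, the posterior is Normal; its mode equals its mean, the precision-weighted average.
Prior precision 1/σ₀² = 1/9; data precision n/σ² = 32/16 = 2.
θ̂ = ((1/9)·9 + 2·6.31) / (1/9 + 2) = 13.62/(19/9) = 6129/950 ≈ 6.452.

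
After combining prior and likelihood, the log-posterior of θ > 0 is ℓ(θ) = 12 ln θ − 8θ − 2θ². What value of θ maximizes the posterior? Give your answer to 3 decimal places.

ℓ'(θ) = 12/θ − 8 − 4θ. Setting this to zero and multiplying by θ: 4θ² + 8θ − 12 = 0.
θ = (−8 + √(8² + 4·4·12)) / (2·4) = (−8 + √256) / 8 = (−8 + 16)/8 = 1.
ℓ''(θ) = −12/θ² − 4 < 0, confirming a maximum.

θ̂_MAP = 1.000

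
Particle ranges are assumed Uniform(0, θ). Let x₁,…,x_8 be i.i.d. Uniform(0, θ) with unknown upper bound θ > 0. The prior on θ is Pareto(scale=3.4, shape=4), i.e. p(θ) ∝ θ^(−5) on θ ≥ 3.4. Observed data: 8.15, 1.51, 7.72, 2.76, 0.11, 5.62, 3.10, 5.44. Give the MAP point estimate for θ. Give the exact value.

θ̂_MAP = 8.15

The Uniform(0, θ) likelihood is θ^(−n) for θ ≥ max(xᵢ), zero otherwise. Here max(xᵢ) = 8.15.
Posterior ∝ θ^(−5) · θ^(−8) = θ^(−13) on θ ≥ max(3.4, 8.15) = 8.15.
This density is strictly decreasing in θ, so the posterior mode lies at the lower boundary of the support.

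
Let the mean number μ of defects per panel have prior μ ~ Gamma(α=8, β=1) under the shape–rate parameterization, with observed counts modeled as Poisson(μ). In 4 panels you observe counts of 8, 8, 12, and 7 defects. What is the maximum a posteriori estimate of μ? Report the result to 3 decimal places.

μ̂_MAP = 8.400

Σxᵢ = 8+8+12+7 = 35, with n = 4.
Posterior ∝ μ^7e^(−1μ) · μ^35e^(−4μ) = μ^42e^(−5μ), i.e. Gamma(shape=43, rate=5).
The mode of a Gamma(a, b) with a ≥ 1 (shape–rate) is (a−1)/b = 42/5 ≈ 8.400.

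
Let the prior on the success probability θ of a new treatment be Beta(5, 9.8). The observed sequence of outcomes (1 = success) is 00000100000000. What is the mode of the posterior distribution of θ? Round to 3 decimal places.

θ̂_MAP = 0.187

Prior: Beta(5, 9.8).
Data: 1 success in 14 trials (from the sequence). The binomial likelihood contributes θ(1−θ)^13, so the posterior is Beta(5+1, 9.8+13) = Beta(6, 22.8).
For Beta(a, b) with a, b > 1 the mode is (a−1)/(a+b−2) = 5/26.8 ≈ 0.187.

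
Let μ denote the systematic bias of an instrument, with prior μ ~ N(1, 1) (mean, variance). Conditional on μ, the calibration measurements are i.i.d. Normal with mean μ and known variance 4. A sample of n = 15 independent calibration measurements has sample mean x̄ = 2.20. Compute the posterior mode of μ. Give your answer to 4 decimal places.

μ̂_MAP = 1.9474

n = 15, x̄ = 2.20.
For a Normal prior and Normal likelihood with known variance, the posterior is Normal; its mode equals its mean, the precision-weighted average.
Prior precision 1/σ₀² = 1/1 = 1; data precision n/σ² = 15/4 = 3.75.
μ̂ = (1·1 + 3.75·2.2) / (1 + 3.75) = 9.25/4.75 = 37/19 ≈ 1.9474.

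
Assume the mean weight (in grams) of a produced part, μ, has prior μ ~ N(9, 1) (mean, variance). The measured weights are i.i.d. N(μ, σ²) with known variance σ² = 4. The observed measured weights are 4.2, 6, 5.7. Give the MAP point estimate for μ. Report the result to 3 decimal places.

μ̂_MAP = 7.414

n = 3; x̄ = (4.2 + 6 + 5.7)/3 = 15.9/3 = 5.3.
For a Normal prior and Normal likelihood with known variance, the posterior is Normal; its mode equals its mean, the precision-weighted average.
Prior precision 1/σ₀² = 1/1 = 1; data precision n/σ² = 3/4 = 0.75.
μ̂ = (1·9 + 0.75·5.3) / (1 + 0.75) = 12.975/1.75 = 519/70 ≈ 7.414.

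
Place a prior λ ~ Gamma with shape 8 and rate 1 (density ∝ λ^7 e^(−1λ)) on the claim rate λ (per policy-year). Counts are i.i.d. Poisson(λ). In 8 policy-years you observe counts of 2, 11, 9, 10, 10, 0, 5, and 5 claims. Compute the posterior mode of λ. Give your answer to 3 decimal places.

λ̂_MAP = 6.556

Σxᵢ = 2+11+9+10+10+0+5+5 = 52, with n = 8.
Posterior ∝ λ^7e^(−1λ) · λ^52e^(−8λ) = λ^59e^(−9λ), i.e. Gamma(shape=60, rate=9).
The mode of a Gamma(a, b) with a ≥ 1 (shape–rate) is (a−1)/b = 59/9 ≈ 6.556.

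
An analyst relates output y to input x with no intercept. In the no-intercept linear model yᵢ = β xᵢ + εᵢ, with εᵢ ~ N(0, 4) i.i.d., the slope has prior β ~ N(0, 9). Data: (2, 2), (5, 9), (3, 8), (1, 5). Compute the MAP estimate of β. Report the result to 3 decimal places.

β̂_MAP = 1.977

log p(β | y) = −Σ(yᵢ − βxᵢ)²/(2·4) − β²/(2·9) + const.
Setting the derivative to zero: Σxᵢ(yᵢ − βxᵢ)/4 − β/9 = 0, so β = Σxᵢyᵢ / (Σxᵢ² + σ²/τ²).
Σxᵢyᵢ = 2·2 + 5·9 + 3·8 + 1·5 = 78; Σxᵢ² = 39; σ²/τ² = 4/9.
β̂_MAP = 78 / (39 + 4/9) = 78/(355/9) = 702/355 ≈ 1.977.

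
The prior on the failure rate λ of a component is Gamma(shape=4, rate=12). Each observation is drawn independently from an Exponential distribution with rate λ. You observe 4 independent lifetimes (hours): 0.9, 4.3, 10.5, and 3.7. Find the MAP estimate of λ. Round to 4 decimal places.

λ̂_MAP = 0.2229

The Exponential(rate=λ) likelihood is ∝ λ^n e^(−λΣtᵢ). Here n = 4 and Σtᵢ = 0.9 + 4.3 + 10.5 + 3.7 = 19.4.
Posterior ∝ λ^3e^(−12λ) · λ^4e^(−19.4λ) = λ^7e^(−31.4λ), i.e. Gamma(8, 31.4).
Mode = (a−1)/b = 7/31.4 ≈ 0.2229.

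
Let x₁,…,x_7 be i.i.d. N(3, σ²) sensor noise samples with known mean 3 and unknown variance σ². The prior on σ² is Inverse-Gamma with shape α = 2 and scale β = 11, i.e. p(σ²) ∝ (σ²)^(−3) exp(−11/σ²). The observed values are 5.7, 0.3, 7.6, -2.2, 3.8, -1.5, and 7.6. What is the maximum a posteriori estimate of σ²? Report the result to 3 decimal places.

σ̂²_MAP = 9.756

Sum of squared deviations about the known mean: SS = (5.7−3)² + (0.3−3)² + (7.6−3)² + (-2.2−3)² + (3.8−3)² + (-1.5−3)² + (7.6−3)² = 104.83.
The Normal likelihood contributes (σ²)^(−n/2) exp(−SS/(2σ²)), so the posterior is Inverse-Gamma(α + n/2, β + SS/2) = Inverse-Gamma(5.5, 63.415).
The mode of Inverse-Gamma(a, b) is b/(a+1) = 63.415/6.5 ≈ 9.756.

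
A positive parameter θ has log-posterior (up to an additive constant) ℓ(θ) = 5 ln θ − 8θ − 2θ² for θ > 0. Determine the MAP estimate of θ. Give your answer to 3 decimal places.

θ̂_MAP = 0.500

ℓ'(θ) = 5/θ − 8 − 4θ. Setting this to zero and multiplying by θ: 4θ² + 8θ − 5 = 0.
θ = (−8 + √(8² + 4·4·5)) / (2·4) = (−8 + √144) / 8 = (−8 + 12)/8 = 1/2.
ℓ''(θ) = −5/θ² − 4 < 0, confirming a maximum.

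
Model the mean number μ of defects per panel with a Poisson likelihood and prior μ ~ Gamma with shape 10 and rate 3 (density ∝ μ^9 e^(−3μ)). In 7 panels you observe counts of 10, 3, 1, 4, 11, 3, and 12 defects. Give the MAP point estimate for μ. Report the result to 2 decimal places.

Σxᵢ = 10+3+1+4+11+3+12 = 44, with n = 7.
Posterior ∝ μ^9e^(−3μ) · μ^44e^(−7μ) = μ^53e^(−10μ), i.e. Gamma(shape=54, rate=10).
The mode of a Gamma(a, b) with a ≥ 1 (shape–rate) is (a−1)/b = 53/10 ≈ 5.30.

μ̂_MAP = 5.30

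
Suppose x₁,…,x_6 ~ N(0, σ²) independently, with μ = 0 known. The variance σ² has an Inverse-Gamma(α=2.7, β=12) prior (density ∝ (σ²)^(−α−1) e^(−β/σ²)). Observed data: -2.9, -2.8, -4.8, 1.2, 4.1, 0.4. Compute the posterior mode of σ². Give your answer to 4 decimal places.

Sum of squared deviations about the known mean: SS = (-2.9−0)² + (-2.8−0)² + (-4.8−0)² + (1.2−0)² + (4.1−0)² + (0.4−0)² = 57.7.
The Normal likelihood contributes (σ²)^(−n/2) exp(−SS/(2σ²)), so the posterior is Inverse-Gamma(α + n/2, β + SS/2) = Inverse-Gamma(5.7, 40.85).
The mode of Inverse-Gamma(a, b) is b/(a+1) = 40.85/6.7 ≈ 6.0970.

σ̂²_MAP = 6.0970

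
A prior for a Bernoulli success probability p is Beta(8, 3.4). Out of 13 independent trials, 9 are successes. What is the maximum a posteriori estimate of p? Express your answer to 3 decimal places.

p̂_MAP = 0.714

Prior: Beta(8, 3.4).
Data: 9 successes in 13 trials. The binomial likelihood contributes p^9(1−p)^4, so the posterior is Beta(8+9, 3.4+4) = Beta(17, 7.4).
For Beta(a, b) with a, b > 1 the mode is (a−1)/(a+b−2) = 16/22.4 ≈ 0.714.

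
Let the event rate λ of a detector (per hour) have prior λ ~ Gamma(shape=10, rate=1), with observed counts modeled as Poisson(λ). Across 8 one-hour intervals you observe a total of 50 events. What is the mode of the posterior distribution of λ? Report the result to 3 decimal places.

Σxᵢ = 50, n = 8.
Posterior ∝ λ^9e^(−1λ) · λ^50e^(−8λ) = λ^59e^(−9λ), i.e. Gamma(shape=60, rate=9).
The mode of a Gamma(a, b) with a ≥ 1 (shape–rate) is (a−1)/b = 59/9 ≈ 6.556.

λ̂_MAP = 6.556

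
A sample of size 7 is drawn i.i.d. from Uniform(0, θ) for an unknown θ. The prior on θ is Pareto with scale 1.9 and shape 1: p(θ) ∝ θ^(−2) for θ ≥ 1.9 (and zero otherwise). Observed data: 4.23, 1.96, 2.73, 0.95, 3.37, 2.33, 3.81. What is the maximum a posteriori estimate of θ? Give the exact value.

θ̂_MAP = 4.23

The Uniform(0, θ) likelihood is θ^(−n) for θ ≥ max(xᵢ), zero otherwise. Here max(xᵢ) = 4.23.
Posterior ∝ θ^(−2) · θ^(−7) = θ^(−9) on θ ≥ max(1.9, 4.23) = 4.23.
This density is strictly decreasing in θ, so the posterior mode lies at the lower boundary of the support.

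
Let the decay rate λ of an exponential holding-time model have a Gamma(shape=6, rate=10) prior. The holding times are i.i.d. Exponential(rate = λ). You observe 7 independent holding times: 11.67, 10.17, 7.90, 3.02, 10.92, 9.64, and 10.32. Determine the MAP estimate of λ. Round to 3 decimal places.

The Exponential(rate=λ) likelihood is ∝ λ^n e^(−λΣtᵢ). Here n = 7 and Σtᵢ = 11.67 + 10.17 + 7.90 + 3.02 + 10.92 + 9.64 + 10.32 = 63.64.
Posterior ∝ λ^5e^(−10λ) · λ^7e^(−63.64λ) = λ^12e^(−73.64λ), i.e. Gamma(13, 73.64).
Mode = (a−1)/b = 12/73.64 ≈ 0.163.

λ̂_MAP = 0.163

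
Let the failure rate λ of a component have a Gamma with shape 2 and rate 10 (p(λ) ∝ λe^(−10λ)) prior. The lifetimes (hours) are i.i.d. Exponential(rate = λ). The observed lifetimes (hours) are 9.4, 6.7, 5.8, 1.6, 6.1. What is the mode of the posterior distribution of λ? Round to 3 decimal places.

The Exponential(rate=λ) likelihood is ∝ λ^n e^(−λΣtᵢ). Here n = 5 and Σtᵢ = 9.4 + 6.7 + 5.8 + 1.6 + 6.1 = 29.6.
Posterior ∝ λe^(−10λ) · λ^5e^(−29.6λ) = λ^6e^(−39.6λ), i.e. Gamma(7, 39.6).
Mode = (a−1)/b = 6/39.6 ≈ 0.152.

λ̂_MAP = 0.152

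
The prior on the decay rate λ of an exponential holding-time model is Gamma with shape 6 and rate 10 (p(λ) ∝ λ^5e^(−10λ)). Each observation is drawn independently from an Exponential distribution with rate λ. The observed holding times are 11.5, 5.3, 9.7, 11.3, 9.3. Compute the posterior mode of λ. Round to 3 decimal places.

The Exponential(rate=λ) likelihood is ∝ λ^n e^(−λΣtᵢ). Here n = 5 and Σtᵢ = 11.5 + 5.3 + 9.7 + 11.3 + 9.3 = 47.1.
Posterior ∝ λ^5e^(−10λ) · λ^5e^(−47.1λ) = λ^10e^(−57.1λ), i.e. Gamma(11, 57.1).
Mode = (a−1)/b = 10/57.1 ≈ 0.175.

λ̂_MAP = 0.175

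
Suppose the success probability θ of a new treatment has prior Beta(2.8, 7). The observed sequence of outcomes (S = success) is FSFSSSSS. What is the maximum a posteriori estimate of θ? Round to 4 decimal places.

θ̂_MAP = 0.4937

Prior: Beta(2.8, 7).
Data: 6 successes in 8 trials (from the sequence). The binomial likelihood contributes θ^6(1−θ)^2, so the posterior is Beta(2.8+6, 7+2) = Beta(8.8, 9).
For Beta(a, b) with a, b > 1 the mode is (a−1)/(a+b−2) = 7.8/15.8 ≈ 0.4937.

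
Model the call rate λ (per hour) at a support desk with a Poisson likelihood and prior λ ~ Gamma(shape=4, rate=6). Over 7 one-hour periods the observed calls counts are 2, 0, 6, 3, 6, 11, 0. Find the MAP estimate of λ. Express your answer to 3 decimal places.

λ̂_MAP = 2.385

Σxᵢ = 2+0+6+3+6+11+0 = 28, with n = 7.
Posterior ∝ λ^3e^(−6λ) · λ^28e^(−7λ) = λ^31e^(−13λ), i.e. Gamma(shape=32, rate=13).
The mode of a Gamma(a, b) with a ≥ 1 (shape–rate) is (a−1)/b = 31/13 ≈ 2.385.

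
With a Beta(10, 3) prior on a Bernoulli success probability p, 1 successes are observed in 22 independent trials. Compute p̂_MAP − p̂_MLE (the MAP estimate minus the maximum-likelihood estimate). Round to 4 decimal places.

MAP − MLE = 0.2576

Posterior is Beta(11, 24); MAP = (11−1)/(35−2) = 10/33 ≈ 0.30303.
MLE ignores the prior: p̂_MLE = k/n = 1/22 ≈ 0.04545.
Difference = 10/33 − 1/22 = 17/66 ≈ 0.2576.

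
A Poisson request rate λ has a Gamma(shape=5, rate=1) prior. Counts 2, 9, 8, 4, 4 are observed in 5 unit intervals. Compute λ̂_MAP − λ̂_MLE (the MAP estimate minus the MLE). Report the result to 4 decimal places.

MAP − MLE = -0.2333

Σxᵢ = 27. Posterior is Gamma(32, 6); MAP = (32−1)/6 = 31/6 ≈ 5.16667.
MLE = x̄ = 27/5 ≈ 5.40000.
Difference = 31/6 − 27/5 = -7/30 ≈ -0.2333.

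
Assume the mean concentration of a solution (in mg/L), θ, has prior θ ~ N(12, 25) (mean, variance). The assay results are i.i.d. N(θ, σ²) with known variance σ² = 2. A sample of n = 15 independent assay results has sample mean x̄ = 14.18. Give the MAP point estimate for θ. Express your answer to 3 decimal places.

n = 15, x̄ = 14.18.
For a Normal prior and Normal likelihood with known variance, the posterior is Normal; its mode equals its mean, the precision-weighted average.
Prior precision 1/σ₀² = 1/25 = 0.04; data precision n/σ² = 15/2 = 7.5.
θ̂ = (0.04·12 + 7.5·14.18) / (0.04 + 7.5) = 106.83/7.54 = 10683/754 ≈ 14.168.

θ̂_MAP = 14.168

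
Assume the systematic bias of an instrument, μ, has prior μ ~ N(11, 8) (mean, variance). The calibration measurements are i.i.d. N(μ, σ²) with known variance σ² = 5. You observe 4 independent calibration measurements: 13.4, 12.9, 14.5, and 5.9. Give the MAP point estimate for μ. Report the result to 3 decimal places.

μ̂_MAP = 11.584

n = 4; x̄ = (13.4 + 12.9 + 14.5 + 5.9)/4 = 46.7/4 = 11.675.
For a Normal prior and Normal likelihood with known variance, the posterior is Normal; its mode equals its mean, the precision-weighted average.
Prior precision 1/σ₀² = 1/8 = 0.125; data precision n/σ² = 4/5 = 0.8.
μ̂ = (0.125·11 + 0.8·11.675) / (0.125 + 0.8) = 10.715/0.925 = 2143/185 ≈ 11.584.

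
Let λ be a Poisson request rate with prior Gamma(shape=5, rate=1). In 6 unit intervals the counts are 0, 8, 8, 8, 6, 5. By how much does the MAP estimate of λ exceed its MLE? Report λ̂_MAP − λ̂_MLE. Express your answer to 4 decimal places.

Σxᵢ = 35. Posterior is Gamma(40, 7); MAP = (40−1)/7 = 39/7 ≈ 5.57143.
MLE = x̄ = 35/6 ≈ 5.83333.
Difference = 39/7 − 35/6 = -11/42 ≈ -0.2619.

MAP − MLE = -0.2619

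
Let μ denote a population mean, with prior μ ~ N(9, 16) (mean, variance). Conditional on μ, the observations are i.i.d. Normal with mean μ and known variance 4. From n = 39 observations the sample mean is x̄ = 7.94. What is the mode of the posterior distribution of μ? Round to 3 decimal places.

μ̂_MAP = 7.947

n = 39, x̄ = 7.94.
For a Normal prior and Normal likelihood with known variance, the posterior is Normal; its mode equals its mean, the precision-weighted average.
Prior precision 1/σ₀² = 1/16 = 0.0625; data precision n/σ² = 39/4 = 9.75.
μ̂ = (0.0625·9 + 9.75·7.94) / (0.0625 + 9.75) = 77.9775/9.8125 = 31191/3925 ≈ 7.947.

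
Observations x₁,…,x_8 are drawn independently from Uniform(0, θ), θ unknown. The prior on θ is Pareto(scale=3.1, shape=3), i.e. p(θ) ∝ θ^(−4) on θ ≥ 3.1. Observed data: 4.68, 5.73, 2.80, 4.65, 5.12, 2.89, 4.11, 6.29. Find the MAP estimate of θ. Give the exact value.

θ̂_MAP = 6.29

The Uniform(0, θ) likelihood is θ^(−n) for θ ≥ max(xᵢ), zero otherwise. Here max(xᵢ) = 6.29.
Posterior ∝ θ^(−4) · θ^(−8) = θ^(−12) on θ ≥ max(3.1, 6.29) = 6.29.
This density is strictly decreasing in θ, so the posterior mode lies at the lower boundary of the support.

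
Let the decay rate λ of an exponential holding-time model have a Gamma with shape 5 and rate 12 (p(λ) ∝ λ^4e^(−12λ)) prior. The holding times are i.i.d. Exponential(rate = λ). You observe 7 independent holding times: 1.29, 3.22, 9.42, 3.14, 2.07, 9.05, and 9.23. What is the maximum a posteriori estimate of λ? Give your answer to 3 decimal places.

λ̂_MAP = 0.223

The Exponential(rate=λ) likelihood is ∝ λ^n e^(−λΣtᵢ). Here n = 7 and Σtᵢ = 1.29 + 3.22 + 9.42 + 3.14 + 2.07 + 9.05 + 9.23 = 37.42.
Posterior ∝ λ^4e^(−12λ) · λ^7e^(−37.42λ) = λ^11e^(−49.42λ), i.e. Gamma(12, 49.42).
Mode = (a−1)/b = 11/49.42 ≈ 0.223.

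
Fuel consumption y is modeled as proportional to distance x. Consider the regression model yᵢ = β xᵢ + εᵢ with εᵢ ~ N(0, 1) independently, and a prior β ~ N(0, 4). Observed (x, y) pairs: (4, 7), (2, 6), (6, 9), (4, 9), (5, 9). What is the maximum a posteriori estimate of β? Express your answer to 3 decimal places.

log p(β | y) = −Σ(yᵢ − βxᵢ)²/(2·1) − β²/(2·4) + const.
Setting the derivative to zero: Σxᵢ(yᵢ − βxᵢ)/1 − β/4 = 0, so β = Σxᵢyᵢ / (Σxᵢ² + σ²/τ²).
Σxᵢyᵢ = 4·7 + 2·6 + 6·9 + 4·9 + 5·9 = 175; Σxᵢ² = 97; σ²/τ² = 0.25.
β̂_MAP = 175 / (97 + 0.25) = 175/97.25 ≈ 1.799.

β̂_MAP = 1.799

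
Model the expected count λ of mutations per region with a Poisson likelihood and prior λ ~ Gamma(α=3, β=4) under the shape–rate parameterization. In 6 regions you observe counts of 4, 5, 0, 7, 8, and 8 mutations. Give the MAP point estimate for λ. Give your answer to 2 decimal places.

Σxᵢ = 4+5+0+7+8+8 = 32, with n = 6.
Posterior ∝ λ^2e^(−4λ) · λ^32e^(−6λ) = λ^34e^(−10λ), i.e. Gamma(shape=35, rate=10).
The mode of a Gamma(a, b) with a ≥ 1 (shape–rate) is (a−1)/b = 34/10 ≈ 3.40.

λ̂_MAP = 3.40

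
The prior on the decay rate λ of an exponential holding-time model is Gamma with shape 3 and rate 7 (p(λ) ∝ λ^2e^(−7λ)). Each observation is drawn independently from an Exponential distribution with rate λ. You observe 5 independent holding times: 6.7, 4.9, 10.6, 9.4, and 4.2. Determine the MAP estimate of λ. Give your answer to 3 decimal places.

The Exponential(rate=λ) likelihood is ∝ λ^n e^(−λΣtᵢ). Here n = 5 and Σtᵢ = 6.7 + 4.9 + 10.6 + 9.4 + 4.2 = 35.8.
Posterior ∝ λ^2e^(−7λ) · λ^5e^(−35.8λ) = λ^7e^(−42.8λ), i.e. Gamma(8, 42.8).
Mode = (a−1)/b = 7/42.8 ≈ 0.164.

λ̂_MAP = 0.164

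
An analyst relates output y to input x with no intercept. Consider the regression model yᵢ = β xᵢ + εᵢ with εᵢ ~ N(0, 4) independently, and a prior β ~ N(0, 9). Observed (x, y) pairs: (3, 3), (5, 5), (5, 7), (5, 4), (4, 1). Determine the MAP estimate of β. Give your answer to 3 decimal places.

log p(β | y) = −Σ(yᵢ − βxᵢ)²/(2·4) − β²/(2·9) + const.
Setting the derivative to zero: Σxᵢ(yᵢ − βxᵢ)/4 − β/9 = 0, so β = Σxᵢyᵢ / (Σxᵢ² + σ²/τ²).
Σxᵢyᵢ = 3·3 + 5·5 + 5·7 + 5·4 + 4·1 = 93; Σxᵢ² = 100; σ²/τ² = 4/9.
β̂_MAP = 93 / (100 + 4/9) = 93/(904/9) = 837/904 ≈ 0.926.

β̂_MAP = 0.926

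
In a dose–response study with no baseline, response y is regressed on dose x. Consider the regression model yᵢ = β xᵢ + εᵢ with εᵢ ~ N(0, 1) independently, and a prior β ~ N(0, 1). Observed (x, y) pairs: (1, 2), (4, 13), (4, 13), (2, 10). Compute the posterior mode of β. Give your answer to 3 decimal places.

β̂_MAP = 3.316

log p(β | y) = −Σ(yᵢ − βxᵢ)²/(2·1) − β²/(2·1) + const.
Setting the derivative to zero: Σxᵢ(yᵢ − βxᵢ)/1 − β/1 = 0, so β = Σxᵢyᵢ / (Σxᵢ² + σ²/τ²).
Σxᵢyᵢ = 1·2 + 4·13 + 4·13 + 2·10 = 126; Σxᵢ² = 37; σ²/τ² = 1.
β̂_MAP = 126 / (37 + 1) = 126/38 ≈ 3.316.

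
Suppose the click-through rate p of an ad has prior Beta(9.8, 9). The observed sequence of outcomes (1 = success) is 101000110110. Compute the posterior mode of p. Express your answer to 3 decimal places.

Prior: Beta(9.8, 9).
Data: 6 successes in 12 trials (from the sequence). The binomial likelihood contributes p^6(1−p)^6, so the posterior is Beta(9.8+6, 9+6) = Beta(15.8, 15).
For Beta(a, b) with a, b > 1 the mode is (a−1)/(a+b−2) = 14.8/28.8 ≈ 0.514.

p̂_MAP = 0.514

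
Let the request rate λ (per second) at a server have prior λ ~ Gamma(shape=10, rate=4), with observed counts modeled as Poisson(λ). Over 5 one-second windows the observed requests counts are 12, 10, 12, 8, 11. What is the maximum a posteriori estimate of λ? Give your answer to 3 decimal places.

λ̂_MAP = 6.889

Σxᵢ = 12+10+12+8+11 = 53, with n = 5.
Posterior ∝ λ^9e^(−4λ) · λ^53e^(−5λ) = λ^62e^(−9λ), i.e. Gamma(shape=63, rate=9).
The mode of a Gamma(a, b) with a ≥ 1 (shape–rate) is (a−1)/b = 62/9 ≈ 6.889.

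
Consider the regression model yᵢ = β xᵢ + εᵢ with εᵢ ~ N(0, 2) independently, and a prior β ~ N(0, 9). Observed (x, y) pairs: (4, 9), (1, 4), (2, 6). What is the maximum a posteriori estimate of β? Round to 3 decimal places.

β̂_MAP = 2.450

log p(β | y) = −Σ(yᵢ − βxᵢ)²/(2·2) − β²/(2·9) + const.
Setting the derivative to zero: Σxᵢ(yᵢ − βxᵢ)/2 − β/9 = 0, so β = Σxᵢyᵢ / (Σxᵢ² + σ²/τ²).
Σxᵢyᵢ = 4·9 + 1·4 + 2·6 = 52; Σxᵢ² = 21; σ²/τ² = 2/9.
β̂_MAP = 52 / (21 + 2/9) = 52/(191/9) = 468/191 ≈ 2.450.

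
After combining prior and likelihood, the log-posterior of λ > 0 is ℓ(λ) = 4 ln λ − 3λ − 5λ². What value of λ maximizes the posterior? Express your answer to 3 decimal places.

λ̂_MAP = 0.500

ℓ'(λ) = 4/λ − 3 − 10λ. Setting this to zero and multiplying by λ: 10λ² + 3λ − 4 = 0.
λ = (−3 + √(3² + 4·10·4)) / (2·10) = (−3 + √169) / 20 = (−3 + 13)/20 = 1/2.
ℓ''(λ) = −4/λ² − 10 < 0, confirming a maximum.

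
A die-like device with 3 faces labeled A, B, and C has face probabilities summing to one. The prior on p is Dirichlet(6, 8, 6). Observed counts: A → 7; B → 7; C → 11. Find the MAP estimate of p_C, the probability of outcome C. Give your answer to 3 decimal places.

MAP estimate of p_C = 0.381

The posterior is Dirichlet(αᵢ + nᵢ) = Dirichlet(13, 15, 17).
For a Dirichlet(a₁,…,a_K) with all aᵢ > 1, the mode has j-th component (aⱼ − 1)/(Σaᵢ − K).
Here Σaᵢ = 45 and K = 3, so p_C = (17 − 1)/(45 − 3) = 16/42 ≈ 0.381.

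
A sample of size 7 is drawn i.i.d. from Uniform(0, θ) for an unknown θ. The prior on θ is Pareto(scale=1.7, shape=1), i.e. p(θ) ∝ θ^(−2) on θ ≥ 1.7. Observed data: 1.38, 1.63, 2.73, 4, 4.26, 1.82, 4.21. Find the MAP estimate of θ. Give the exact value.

θ̂_MAP = 4.26

The Uniform(0, θ) likelihood is θ^(−n) for θ ≥ max(xᵢ), zero otherwise. Here max(xᵢ) = 4.26.
Posterior ∝ θ^(−2) · θ^(−7) = θ^(−9) on θ ≥ max(1.7, 4.26) = 4.26.
This density is strictly decreasing in θ, so the posterior mode lies at the lower boundary of the support.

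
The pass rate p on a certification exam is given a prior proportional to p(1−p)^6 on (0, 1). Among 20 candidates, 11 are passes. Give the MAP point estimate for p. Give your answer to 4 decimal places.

The prior density ∝ p(1−p)^6 is the kernel of Beta(2, 7).
Data: 11 successes in 20 trials. The binomial likelihood contributes p^11(1−p)^9, so the posterior is Beta(2+11, 7+9) = Beta(13, 16).
For Beta(a, b) with a, b > 1 the mode is (a−1)/(a+b−2) = 12/27 ≈ 0.4444.

p̂_MAP = 0.4444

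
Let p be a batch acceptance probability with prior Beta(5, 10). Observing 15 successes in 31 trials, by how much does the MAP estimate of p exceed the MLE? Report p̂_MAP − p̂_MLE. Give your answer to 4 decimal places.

MAP − MLE = -0.0521

Posterior is Beta(20, 26); MAP = (20−1)/(46−2) = 19/44 ≈ 0.43182.
MLE ignores the prior: p̂_MLE = k/n = 15/31 ≈ 0.48387.
Difference = 19/44 − 15/31 = -71/1364 ≈ -0.0521.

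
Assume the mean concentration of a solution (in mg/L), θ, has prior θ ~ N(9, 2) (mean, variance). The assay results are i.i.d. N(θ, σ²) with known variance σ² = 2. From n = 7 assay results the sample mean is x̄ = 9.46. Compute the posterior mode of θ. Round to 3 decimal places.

θ̂_MAP = 9.403

n = 7, x̄ = 9.46.
For a Normal prior and Normal likelihood with known variance, the posterior is Normal; its mode equals its mean, the precision-weighted average.
Prior precision 1/σ₀² = 1/2 = 0.5; data precision n/σ² = 7/2 = 3.5.
θ̂ = (0.5·9 + 3.5·9.46) / (0.5 + 3.5) = 37.61/4 = 9.4025 ≈ 9.403.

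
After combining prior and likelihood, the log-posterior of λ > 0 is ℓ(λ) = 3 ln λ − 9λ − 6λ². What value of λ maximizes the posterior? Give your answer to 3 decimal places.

ℓ'(λ) = 3/λ − 9 − 12λ. Setting this to zero and multiplying by λ: 12λ² + 9λ − 3 = 0.
λ = (−9 + √(9² + 4·12·3)) / (2·12) = (−9 + √225) / 24 = (−9 + 15)/24 = 1/4.
ℓ''(λ) = −3/λ² − 12 < 0, confirming a maximum.

λ̂_MAP = 0.250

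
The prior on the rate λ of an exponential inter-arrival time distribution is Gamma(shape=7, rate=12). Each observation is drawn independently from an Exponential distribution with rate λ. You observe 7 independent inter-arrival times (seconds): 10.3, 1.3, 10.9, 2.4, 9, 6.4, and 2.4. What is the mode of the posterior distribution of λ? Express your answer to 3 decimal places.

The Exponential(rate=λ) likelihood is ∝ λ^n e^(−λΣtᵢ). Here n = 7 and Σtᵢ = 10.3 + 1.3 + 10.9 + 2.4 + 9 + 6.4 + 2.4 = 42.7.
Posterior ∝ λ^6e^(−12λ) · λ^7e^(−42.7λ) = λ^13e^(−54.7λ), i.e. Gamma(14, 54.7).
Mode = (a−1)/b = 13/54.7 ≈ 0.238.

λ̂_MAP = 0.238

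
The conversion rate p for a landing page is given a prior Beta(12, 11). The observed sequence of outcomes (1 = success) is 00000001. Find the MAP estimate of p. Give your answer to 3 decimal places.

p̂_MAP = 0.414

Prior: Beta(12, 11).
Data: 1 success in 8 trials (from the sequence). The binomial likelihood contributes p(1−p)^7, so the posterior is Beta(12+1, 11+7) = Beta(13, 18).
For Beta(a, b) with a, b > 1 the mode is (a−1)/(a+b−2) = 12/29 ≈ 0.414.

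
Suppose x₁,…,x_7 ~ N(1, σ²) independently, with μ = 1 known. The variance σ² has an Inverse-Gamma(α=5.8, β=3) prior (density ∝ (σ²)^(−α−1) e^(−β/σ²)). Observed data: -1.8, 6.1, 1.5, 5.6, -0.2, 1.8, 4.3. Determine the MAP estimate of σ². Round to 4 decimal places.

Sum of squared deviations about the known mean: SS = (-1.8−1)² + (6.1−1)² + (1.5−1)² + (5.6−1)² + (-0.2−1)² + (1.8−1)² + (4.3−1)² = 68.23.
The Normal likelihood contributes (σ²)^(−n/2) exp(−SS/(2σ²)), so the posterior is Inverse-Gamma(α + n/2, β + SS/2) = Inverse-Gamma(9.3, 37.115).
The mode of Inverse-Gamma(a, b) is b/(a+1) = 37.115/10.3 ≈ 3.6034.

σ̂²_MAP = 3.6034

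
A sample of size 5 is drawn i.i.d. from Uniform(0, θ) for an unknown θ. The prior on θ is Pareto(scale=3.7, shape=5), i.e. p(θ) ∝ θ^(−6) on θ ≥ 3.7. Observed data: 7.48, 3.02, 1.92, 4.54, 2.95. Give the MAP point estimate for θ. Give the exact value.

The Uniform(0, θ) likelihood is θ^(−n) for θ ≥ max(xᵢ), zero otherwise. Here max(xᵢ) = 7.48.
Posterior ∝ θ^(−6) · θ^(−5) = θ^(−11) on θ ≥ max(3.7, 7.48) = 7.48.
This density is strictly decreasing in θ, so the posterior mode lies at the lower boundary of the support.

θ̂_MAP = 7.48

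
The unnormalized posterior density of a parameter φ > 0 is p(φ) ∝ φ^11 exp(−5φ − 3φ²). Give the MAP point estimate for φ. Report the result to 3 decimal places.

ℓ'(φ) = 11/φ − 5 − 6φ. Setting this to zero and multiplying by φ: 6φ² + 5φ − 11 = 0.
φ = (−5 + √(5² + 4·6·11)) / (2·6) = (−5 + √289) / 12 = (−5 + 17)/12 = 1.
ℓ''(φ) = −11/φ² − 6 < 0, confirming a maximum.

φ̂_MAP = 1.000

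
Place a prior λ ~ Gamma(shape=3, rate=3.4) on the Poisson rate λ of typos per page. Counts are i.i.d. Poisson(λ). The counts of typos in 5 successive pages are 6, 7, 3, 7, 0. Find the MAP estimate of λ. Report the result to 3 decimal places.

Σxᵢ = 6+7+3+7+0 = 23, with n = 5.
Posterior ∝ λ^2e^(−3.4λ) · λ^23e^(−5λ) = λ^25e^(−8.4λ), i.e. Gamma(shape=26, rate=8.4).
The mode of a Gamma(a, b) with a ≥ 1 (shape–rate) is (a−1)/b = 25/8.4 ≈ 2.976.

λ̂_MAP = 2.976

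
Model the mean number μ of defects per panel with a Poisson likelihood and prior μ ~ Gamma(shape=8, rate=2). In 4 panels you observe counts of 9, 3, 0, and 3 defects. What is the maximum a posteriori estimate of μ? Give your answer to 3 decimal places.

μ̂_MAP = 3.667

Σxᵢ = 9+3+0+3 = 15, with n = 4.
Posterior ∝ μ^7e^(−2μ) · μ^15e^(−4μ) = μ^22e^(−6μ), i.e. Gamma(shape=23, rate=6).
The mode of a Gamma(a, b) with a ≥ 1 (shape–rate) is (a−1)/b = 22/6 ≈ 3.667.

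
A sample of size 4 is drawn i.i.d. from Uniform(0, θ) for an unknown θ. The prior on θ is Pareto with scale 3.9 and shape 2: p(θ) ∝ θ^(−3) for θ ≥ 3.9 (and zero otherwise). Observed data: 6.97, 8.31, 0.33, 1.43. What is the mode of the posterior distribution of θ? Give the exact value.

The Uniform(0, θ) likelihood is θ^(−n) for θ ≥ max(xᵢ), zero otherwise. Here max(xᵢ) = 8.31.
Posterior ∝ θ^(−3) · θ^(−4) = θ^(−7) on θ ≥ max(3.9, 8.31) = 8.31.
This density is strictly decreasing in θ, so the posterior mode lies at the lower boundary of the support.

θ̂_MAP = 8.31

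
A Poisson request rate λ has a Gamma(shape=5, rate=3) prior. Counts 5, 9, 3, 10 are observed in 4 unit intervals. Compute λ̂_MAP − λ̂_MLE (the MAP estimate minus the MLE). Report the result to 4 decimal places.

Σxᵢ = 27. Posterior is Gamma(32, 7); MAP = (32−1)/7 = 31/7 ≈ 4.42857.
MLE = x̄ = 27/4 ≈ 6.75000.
Difference = 31/7 − 27/4 = -65/28 ≈ -2.3214.

MAP − MLE = -2.3214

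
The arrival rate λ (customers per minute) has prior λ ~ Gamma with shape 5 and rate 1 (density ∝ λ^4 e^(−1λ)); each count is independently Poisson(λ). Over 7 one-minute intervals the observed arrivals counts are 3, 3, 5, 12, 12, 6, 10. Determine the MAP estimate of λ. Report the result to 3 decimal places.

Σxᵢ = 3+3+5+12+12+6+10 = 51, with n = 7.
Posterior ∝ λ^4e^(−1λ) · λ^51e^(−7λ) = λ^55e^(−8λ), i.e. Gamma(shape=56, rate=8).
The mode of a Gamma(a, b) with a ≥ 1 (shape–rate) is (a−1)/b = 55/8 ≈ 6.875.

λ̂_MAP = 6.875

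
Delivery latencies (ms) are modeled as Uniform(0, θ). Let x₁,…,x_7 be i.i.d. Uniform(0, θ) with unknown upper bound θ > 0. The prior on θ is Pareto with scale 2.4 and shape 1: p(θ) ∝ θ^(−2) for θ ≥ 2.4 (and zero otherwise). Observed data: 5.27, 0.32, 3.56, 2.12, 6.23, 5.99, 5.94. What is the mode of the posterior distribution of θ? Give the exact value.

The Uniform(0, θ) likelihood is θ^(−n) for θ ≥ max(xᵢ), zero otherwise. Here max(xᵢ) = 6.23.
Posterior ∝ θ^(−2) · θ^(−7) = θ^(−9) on θ ≥ max(2.4, 6.23) = 6.23.
This density is strictly decreasing in θ, so the posterior mode lies at the lower boundary of the support.

θ̂_MAP = 6.23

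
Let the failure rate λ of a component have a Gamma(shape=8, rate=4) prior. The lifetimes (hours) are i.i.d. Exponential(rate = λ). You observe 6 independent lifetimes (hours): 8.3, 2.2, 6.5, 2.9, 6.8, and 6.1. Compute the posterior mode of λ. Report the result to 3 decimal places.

λ̂_MAP = 0.353

The Exponential(rate=λ) likelihood is ∝ λ^n e^(−λΣtᵢ). Here n = 6 and Σtᵢ = 8.3 + 2.2 + 6.5 + 2.9 + 6.8 + 6.1 = 32.8.
Posterior ∝ λ^7e^(−4λ) · λ^6e^(−32.8λ) = λ^13e^(−36.8λ), i.e. Gamma(14, 36.8).
Mode = (a−1)/b = 13/36.8 ≈ 0.353.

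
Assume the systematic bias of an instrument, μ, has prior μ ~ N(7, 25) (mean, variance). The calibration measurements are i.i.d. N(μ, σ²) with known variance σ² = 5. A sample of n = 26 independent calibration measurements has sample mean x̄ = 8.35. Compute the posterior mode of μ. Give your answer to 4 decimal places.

n = 26, x̄ = 8.35.
For a Normal prior and Normal likelihood with known variance, the posterior is Normal; its mode equals its mean, the precision-weighted average.
Prior precision 1/σ₀² = 1/25 = 0.04; data precision n/σ² = 26/5 = 5.2.
μ̂ = (0.04·7 + 5.2·8.35) / (0.04 + 5.2) = 43.7/5.24 = 2185/262 ≈ 8.3397.

μ̂_MAP = 8.3397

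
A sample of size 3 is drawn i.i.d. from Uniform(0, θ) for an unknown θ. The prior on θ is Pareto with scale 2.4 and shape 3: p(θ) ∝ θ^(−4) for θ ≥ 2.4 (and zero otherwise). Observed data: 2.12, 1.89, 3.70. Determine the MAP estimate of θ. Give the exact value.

θ̂_MAP = 3.70

The Uniform(0, θ) likelihood is θ^(−n) for θ ≥ max(xᵢ), zero otherwise. Here max(xᵢ) = 3.70.
Posterior ∝ θ^(−4) · θ^(−3) = θ^(−7) on θ ≥ max(2.4, 3.70) = 3.70.
This density is strictly decreasing in θ, so the posterior mode lies at the lower boundary of the support.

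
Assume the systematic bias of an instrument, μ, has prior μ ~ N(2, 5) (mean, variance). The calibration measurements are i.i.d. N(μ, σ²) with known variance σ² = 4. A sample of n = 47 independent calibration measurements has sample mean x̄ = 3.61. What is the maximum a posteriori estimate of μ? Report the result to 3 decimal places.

n = 47, x̄ = 3.61.
For a Normal prior and Normal likelihood with known variance, the posterior is Normal; its mode equals its mean, the precision-weighted average.
Prior precision 1/σ₀² = 1/5 = 0.2; data precision n/σ² = 47/4 = 11.75.
μ̂ = (0.2·2 + 11.75·3.61) / (0.2 + 11.75) = 42.8175/11.95 = 17127/4780 ≈ 3.583.

μ̂_MAP = 3.583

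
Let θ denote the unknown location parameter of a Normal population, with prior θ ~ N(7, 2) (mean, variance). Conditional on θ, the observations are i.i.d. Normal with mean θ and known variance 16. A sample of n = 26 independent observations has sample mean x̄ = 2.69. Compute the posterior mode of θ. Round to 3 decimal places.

n = 26, x̄ = 2.69.
For a Normal prior and Normal likelihood with known variance, the posterior is Normal; its mode equals its mean, the precision-weighted average.
Prior precision 1/σ₀² = 1/2 = 0.5; data precision n/σ² = 26/16 = 1.625.
θ̂ = (0.5·7 + 1.625·2.69) / (0.5 + 1.625) = 7.87125/2.125 = 6297/1700 ≈ 3.704.

θ̂_MAP = 3.704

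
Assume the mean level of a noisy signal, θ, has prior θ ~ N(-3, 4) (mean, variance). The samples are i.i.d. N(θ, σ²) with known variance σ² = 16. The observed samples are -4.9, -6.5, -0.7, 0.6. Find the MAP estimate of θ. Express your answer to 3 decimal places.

n = 4; x̄ = ((-4.9) + (-6.5) + (-0.7) + 0.6)/4 = -11.5/4 = -2.875.
For a Normal prior and Normal likelihood with known variance, the posterior is Normal; its mode equals its mean, the precision-weighted average.
Prior precision 1/σ₀² = 1/4 = 0.25; data precision n/σ² = 4/16 = 0.25.
θ̂ = (0.25·(-3) + 0.25·(-2.875)) / (0.25 + 0.25) = (-1.46875)/0.5 = -2.9375 ≈ -2.938.

θ̂_MAP = -2.938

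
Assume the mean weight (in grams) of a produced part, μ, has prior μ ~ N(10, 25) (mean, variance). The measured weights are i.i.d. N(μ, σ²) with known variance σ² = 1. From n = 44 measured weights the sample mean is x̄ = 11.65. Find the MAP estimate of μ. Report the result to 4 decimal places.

n = 44, x̄ = 11.65.
For a Normal prior and Normal likelihood with known variance, the posterior is Normal; its mode equals its mean, the precision-weighted average.
Prior precision 1/σ₀² = 1/25 = 0.04; data precision n/σ² = 44/1 = 44.
μ̂ = (0.04·10 + 44·11.65) / (0.04 + 44) = 513/44.04 = 4275/367 ≈ 11.6485.

μ̂_MAP = 11.6485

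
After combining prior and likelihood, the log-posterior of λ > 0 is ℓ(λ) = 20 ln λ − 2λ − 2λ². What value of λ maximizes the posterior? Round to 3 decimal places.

ℓ'(λ) = 20/λ − 2 − 4λ. Setting this to zero and multiplying by λ: 4λ² + 2λ − 20 = 0.
λ = (−2 + √(2² + 4·4·20)) / (2·4) = (−2 + √324) / 8 = (−2 + 18)/8 = 2.
ℓ''(λ) = −20/λ² − 4 < 0, confirming a maximum.

λ̂_MAP = 2.000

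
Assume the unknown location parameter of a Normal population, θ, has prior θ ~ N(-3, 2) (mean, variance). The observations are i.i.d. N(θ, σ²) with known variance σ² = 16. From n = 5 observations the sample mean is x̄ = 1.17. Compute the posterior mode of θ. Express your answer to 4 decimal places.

θ̂_MAP = -1.3962

n = 5, x̄ = 1.17.
For a Normal prior and Normal likelihood with known variance, the posterior is Normal; its mode equals its mean, the precision-weighted average.
Prior precision 1/σ₀² = 1/2 = 0.5; data precision n/σ² = 5/16 = 0.3125.
θ̂ = (0.5·(-3) + 0.3125·1.17) / (0.5 + 0.3125) = (-1.134375)/0.8125 = -363/260 ≈ -1.3962.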